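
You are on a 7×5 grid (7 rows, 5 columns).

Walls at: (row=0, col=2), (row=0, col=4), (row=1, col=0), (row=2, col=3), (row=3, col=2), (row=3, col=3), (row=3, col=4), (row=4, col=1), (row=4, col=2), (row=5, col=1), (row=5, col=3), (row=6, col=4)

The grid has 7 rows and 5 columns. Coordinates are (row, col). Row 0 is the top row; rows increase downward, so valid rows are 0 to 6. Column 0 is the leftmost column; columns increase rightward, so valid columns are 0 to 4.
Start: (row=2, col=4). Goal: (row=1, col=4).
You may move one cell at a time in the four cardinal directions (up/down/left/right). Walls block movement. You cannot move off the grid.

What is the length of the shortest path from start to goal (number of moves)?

Answer: Shortest path length: 1

Derivation:
BFS from (row=2, col=4) until reaching (row=1, col=4):
  Distance 0: (row=2, col=4)
  Distance 1: (row=1, col=4)  <- goal reached here
One shortest path (1 moves): (row=2, col=4) -> (row=1, col=4)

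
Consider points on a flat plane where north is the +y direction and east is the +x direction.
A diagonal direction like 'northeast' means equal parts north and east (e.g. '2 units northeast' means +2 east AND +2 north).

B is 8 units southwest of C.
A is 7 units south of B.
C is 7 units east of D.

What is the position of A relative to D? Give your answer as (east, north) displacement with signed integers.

Place D at the origin (east=0, north=0).
  C is 7 units east of D: delta (east=+7, north=+0); C at (east=7, north=0).
  B is 8 units southwest of C: delta (east=-8, north=-8); B at (east=-1, north=-8).
  A is 7 units south of B: delta (east=+0, north=-7); A at (east=-1, north=-15).
Therefore A relative to D: (east=-1, north=-15).

Answer: A is at (east=-1, north=-15) relative to D.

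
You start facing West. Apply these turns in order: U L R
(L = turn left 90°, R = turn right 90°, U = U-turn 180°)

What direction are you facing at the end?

Answer: Final heading: East

Derivation:
Start: West
  U (U-turn (180°)) -> East
  L (left (90° counter-clockwise)) -> North
  R (right (90° clockwise)) -> East
Final: East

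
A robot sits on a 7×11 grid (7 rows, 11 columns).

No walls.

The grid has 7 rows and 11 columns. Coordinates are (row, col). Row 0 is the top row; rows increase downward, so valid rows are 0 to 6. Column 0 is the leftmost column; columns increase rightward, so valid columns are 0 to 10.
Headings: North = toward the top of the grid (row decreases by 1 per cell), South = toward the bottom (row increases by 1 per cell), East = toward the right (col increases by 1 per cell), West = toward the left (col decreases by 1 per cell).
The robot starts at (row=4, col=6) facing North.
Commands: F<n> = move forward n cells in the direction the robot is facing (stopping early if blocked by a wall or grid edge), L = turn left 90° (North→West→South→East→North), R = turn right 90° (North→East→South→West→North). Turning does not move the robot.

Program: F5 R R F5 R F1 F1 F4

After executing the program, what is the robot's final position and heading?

Start: (row=4, col=6), facing North
  F5: move forward 4/5 (blocked), now at (row=0, col=6)
  R: turn right, now facing East
  R: turn right, now facing South
  F5: move forward 5, now at (row=5, col=6)
  R: turn right, now facing West
  F1: move forward 1, now at (row=5, col=5)
  F1: move forward 1, now at (row=5, col=4)
  F4: move forward 4, now at (row=5, col=0)
Final: (row=5, col=0), facing West

Answer: Final position: (row=5, col=0), facing West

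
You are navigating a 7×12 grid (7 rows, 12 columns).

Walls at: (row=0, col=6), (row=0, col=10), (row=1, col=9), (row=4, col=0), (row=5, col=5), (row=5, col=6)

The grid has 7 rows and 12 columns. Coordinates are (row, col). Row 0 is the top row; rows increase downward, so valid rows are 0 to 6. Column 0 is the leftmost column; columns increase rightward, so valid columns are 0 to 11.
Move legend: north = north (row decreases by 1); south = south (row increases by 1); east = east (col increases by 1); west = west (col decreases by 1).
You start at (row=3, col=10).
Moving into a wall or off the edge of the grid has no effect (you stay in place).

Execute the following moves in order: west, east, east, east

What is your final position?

Answer: Final position: (row=3, col=11)

Derivation:
Start: (row=3, col=10)
  west (west): (row=3, col=10) -> (row=3, col=9)
  east (east): (row=3, col=9) -> (row=3, col=10)
  east (east): (row=3, col=10) -> (row=3, col=11)
  east (east): blocked, stay at (row=3, col=11)
Final: (row=3, col=11)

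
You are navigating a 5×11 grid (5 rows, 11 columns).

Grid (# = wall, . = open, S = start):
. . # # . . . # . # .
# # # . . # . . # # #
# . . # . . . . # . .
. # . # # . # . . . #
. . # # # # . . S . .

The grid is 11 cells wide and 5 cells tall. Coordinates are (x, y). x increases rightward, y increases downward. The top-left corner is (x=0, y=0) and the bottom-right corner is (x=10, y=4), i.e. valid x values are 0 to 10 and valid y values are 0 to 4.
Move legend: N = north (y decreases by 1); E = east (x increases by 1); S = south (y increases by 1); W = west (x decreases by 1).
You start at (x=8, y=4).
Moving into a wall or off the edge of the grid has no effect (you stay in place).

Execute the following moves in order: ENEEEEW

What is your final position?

Start: (x=8, y=4)
  E (east): (x=8, y=4) -> (x=9, y=4)
  N (north): (x=9, y=4) -> (x=9, y=3)
  [×4]E (east): blocked, stay at (x=9, y=3)
  W (west): (x=9, y=3) -> (x=8, y=3)
Final: (x=8, y=3)

Answer: Final position: (x=8, y=3)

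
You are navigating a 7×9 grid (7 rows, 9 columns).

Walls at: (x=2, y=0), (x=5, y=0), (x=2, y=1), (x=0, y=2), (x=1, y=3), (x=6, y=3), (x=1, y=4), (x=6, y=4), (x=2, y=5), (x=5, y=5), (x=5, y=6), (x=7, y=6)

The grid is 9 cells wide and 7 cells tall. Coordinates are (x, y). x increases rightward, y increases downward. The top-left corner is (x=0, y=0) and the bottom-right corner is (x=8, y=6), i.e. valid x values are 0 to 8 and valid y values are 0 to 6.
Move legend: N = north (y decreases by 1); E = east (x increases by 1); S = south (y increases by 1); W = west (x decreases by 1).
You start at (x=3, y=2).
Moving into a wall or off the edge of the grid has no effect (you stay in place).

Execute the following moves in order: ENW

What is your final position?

Answer: Final position: (x=3, y=1)

Derivation:
Start: (x=3, y=2)
  E (east): (x=3, y=2) -> (x=4, y=2)
  N (north): (x=4, y=2) -> (x=4, y=1)
  W (west): (x=4, y=1) -> (x=3, y=1)
Final: (x=3, y=1)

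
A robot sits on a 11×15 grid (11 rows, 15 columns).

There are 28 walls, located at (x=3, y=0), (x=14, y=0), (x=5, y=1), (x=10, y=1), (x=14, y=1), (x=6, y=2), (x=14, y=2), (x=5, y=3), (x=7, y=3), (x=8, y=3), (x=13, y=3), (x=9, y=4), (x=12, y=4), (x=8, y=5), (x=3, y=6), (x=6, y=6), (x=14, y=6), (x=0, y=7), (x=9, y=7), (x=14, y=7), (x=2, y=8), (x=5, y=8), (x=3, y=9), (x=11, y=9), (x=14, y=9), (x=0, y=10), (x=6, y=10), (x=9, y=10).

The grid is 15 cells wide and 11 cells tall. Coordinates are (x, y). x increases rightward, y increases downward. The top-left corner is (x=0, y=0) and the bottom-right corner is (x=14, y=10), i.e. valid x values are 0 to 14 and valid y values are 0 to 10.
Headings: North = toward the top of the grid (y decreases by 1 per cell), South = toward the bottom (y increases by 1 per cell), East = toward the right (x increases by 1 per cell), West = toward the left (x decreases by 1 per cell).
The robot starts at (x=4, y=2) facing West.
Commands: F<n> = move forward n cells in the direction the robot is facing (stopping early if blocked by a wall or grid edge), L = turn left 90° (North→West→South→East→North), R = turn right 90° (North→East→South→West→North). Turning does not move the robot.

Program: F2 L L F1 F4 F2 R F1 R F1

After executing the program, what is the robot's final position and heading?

Start: (x=4, y=2), facing West
  F2: move forward 2, now at (x=2, y=2)
  L: turn left, now facing South
  L: turn left, now facing East
  F1: move forward 1, now at (x=3, y=2)
  F4: move forward 2/4 (blocked), now at (x=5, y=2)
  F2: move forward 0/2 (blocked), now at (x=5, y=2)
  R: turn right, now facing South
  F1: move forward 0/1 (blocked), now at (x=5, y=2)
  R: turn right, now facing West
  F1: move forward 1, now at (x=4, y=2)
Final: (x=4, y=2), facing West

Answer: Final position: (x=4, y=2), facing West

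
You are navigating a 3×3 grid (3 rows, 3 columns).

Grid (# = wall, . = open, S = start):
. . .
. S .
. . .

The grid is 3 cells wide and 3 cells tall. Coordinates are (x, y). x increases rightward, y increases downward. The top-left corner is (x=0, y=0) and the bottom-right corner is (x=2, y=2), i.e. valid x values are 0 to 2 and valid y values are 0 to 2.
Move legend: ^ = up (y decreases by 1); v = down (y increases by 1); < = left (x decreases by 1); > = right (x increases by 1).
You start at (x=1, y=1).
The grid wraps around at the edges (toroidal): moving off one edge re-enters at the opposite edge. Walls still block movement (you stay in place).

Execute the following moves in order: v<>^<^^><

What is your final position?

Start: (x=1, y=1)
  v (down): (x=1, y=1) -> (x=1, y=2)
  < (left): (x=1, y=2) -> (x=0, y=2)
  > (right): (x=0, y=2) -> (x=1, y=2)
  ^ (up): (x=1, y=2) -> (x=1, y=1)
  < (left): (x=1, y=1) -> (x=0, y=1)
  ^ (up): (x=0, y=1) -> (x=0, y=0)
  ^ (up): (x=0, y=0) -> (x=0, y=2)
  > (right): (x=0, y=2) -> (x=1, y=2)
  < (left): (x=1, y=2) -> (x=0, y=2)
Final: (x=0, y=2)

Answer: Final position: (x=0, y=2)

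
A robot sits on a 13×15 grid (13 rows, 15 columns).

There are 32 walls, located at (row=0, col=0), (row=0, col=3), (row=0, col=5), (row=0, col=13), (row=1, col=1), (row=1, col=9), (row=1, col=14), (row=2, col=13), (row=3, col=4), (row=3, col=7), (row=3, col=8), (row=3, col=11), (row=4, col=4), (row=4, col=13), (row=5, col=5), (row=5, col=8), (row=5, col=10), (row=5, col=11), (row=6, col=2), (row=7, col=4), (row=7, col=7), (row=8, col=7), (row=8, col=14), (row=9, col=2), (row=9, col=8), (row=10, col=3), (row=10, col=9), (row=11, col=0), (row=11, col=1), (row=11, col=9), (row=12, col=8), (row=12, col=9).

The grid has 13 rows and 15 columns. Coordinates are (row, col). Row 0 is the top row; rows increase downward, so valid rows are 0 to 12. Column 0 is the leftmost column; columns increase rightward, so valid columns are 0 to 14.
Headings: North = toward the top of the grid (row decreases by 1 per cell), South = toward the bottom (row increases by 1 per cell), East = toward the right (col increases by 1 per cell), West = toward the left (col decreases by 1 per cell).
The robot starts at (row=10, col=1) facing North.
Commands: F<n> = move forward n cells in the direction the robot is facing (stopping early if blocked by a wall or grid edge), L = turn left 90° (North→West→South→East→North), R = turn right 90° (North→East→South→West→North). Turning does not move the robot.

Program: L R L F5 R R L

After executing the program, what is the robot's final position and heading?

Start: (row=10, col=1), facing North
  L: turn left, now facing West
  R: turn right, now facing North
  L: turn left, now facing West
  F5: move forward 1/5 (blocked), now at (row=10, col=0)
  R: turn right, now facing North
  R: turn right, now facing East
  L: turn left, now facing North
Final: (row=10, col=0), facing North

Answer: Final position: (row=10, col=0), facing North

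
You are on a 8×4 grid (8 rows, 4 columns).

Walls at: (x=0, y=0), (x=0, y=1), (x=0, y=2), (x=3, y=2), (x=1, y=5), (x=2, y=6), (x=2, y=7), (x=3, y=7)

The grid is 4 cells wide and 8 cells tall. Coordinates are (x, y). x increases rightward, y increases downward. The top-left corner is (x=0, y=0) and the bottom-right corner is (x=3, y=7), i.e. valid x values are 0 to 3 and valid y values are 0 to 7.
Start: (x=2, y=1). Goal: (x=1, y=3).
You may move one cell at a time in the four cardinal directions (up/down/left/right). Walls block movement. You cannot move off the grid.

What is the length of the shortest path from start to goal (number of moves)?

BFS from (x=2, y=1) until reaching (x=1, y=3):
  Distance 0: (x=2, y=1)
  Distance 1: (x=2, y=0), (x=1, y=1), (x=3, y=1), (x=2, y=2)
  Distance 2: (x=1, y=0), (x=3, y=0), (x=1, y=2), (x=2, y=3)
  Distance 3: (x=1, y=3), (x=3, y=3), (x=2, y=4)  <- goal reached here
One shortest path (3 moves): (x=2, y=1) -> (x=1, y=1) -> (x=1, y=2) -> (x=1, y=3)

Answer: Shortest path length: 3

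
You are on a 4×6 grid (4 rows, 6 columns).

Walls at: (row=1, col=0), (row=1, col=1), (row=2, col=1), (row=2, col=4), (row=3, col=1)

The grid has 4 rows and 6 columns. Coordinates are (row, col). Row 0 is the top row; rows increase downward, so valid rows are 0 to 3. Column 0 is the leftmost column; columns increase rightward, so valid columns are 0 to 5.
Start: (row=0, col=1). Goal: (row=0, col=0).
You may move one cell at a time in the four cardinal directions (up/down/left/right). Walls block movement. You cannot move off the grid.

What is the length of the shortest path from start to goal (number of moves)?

Answer: Shortest path length: 1

Derivation:
BFS from (row=0, col=1) until reaching (row=0, col=0):
  Distance 0: (row=0, col=1)
  Distance 1: (row=0, col=0), (row=0, col=2)  <- goal reached here
One shortest path (1 moves): (row=0, col=1) -> (row=0, col=0)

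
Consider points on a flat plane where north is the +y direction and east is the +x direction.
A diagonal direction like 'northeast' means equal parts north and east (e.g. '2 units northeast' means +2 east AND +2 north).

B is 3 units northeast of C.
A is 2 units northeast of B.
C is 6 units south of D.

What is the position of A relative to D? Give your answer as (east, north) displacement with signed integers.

Place D at the origin (east=0, north=0).
  C is 6 units south of D: delta (east=+0, north=-6); C at (east=0, north=-6).
  B is 3 units northeast of C: delta (east=+3, north=+3); B at (east=3, north=-3).
  A is 2 units northeast of B: delta (east=+2, north=+2); A at (east=5, north=-1).
Therefore A relative to D: (east=5, north=-1).

Answer: A is at (east=5, north=-1) relative to D.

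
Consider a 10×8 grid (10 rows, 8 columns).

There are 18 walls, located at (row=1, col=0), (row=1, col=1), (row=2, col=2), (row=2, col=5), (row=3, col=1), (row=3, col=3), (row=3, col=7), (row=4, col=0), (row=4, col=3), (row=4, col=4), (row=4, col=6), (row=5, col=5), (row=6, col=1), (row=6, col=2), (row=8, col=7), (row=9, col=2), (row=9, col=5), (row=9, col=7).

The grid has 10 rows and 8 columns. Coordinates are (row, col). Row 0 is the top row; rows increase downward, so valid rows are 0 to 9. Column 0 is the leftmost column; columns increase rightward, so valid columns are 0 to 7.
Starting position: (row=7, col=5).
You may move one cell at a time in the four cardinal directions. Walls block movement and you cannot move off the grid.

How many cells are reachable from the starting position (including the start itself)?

Answer: Reachable cells: 37

Derivation:
BFS flood-fill from (row=7, col=5):
  Distance 0: (row=7, col=5)
  Distance 1: (row=6, col=5), (row=7, col=4), (row=7, col=6), (row=8, col=5)
  Distance 2: (row=6, col=4), (row=6, col=6), (row=7, col=3), (row=7, col=7), (row=8, col=4), (row=8, col=6)
  Distance 3: (row=5, col=4), (row=5, col=6), (row=6, col=3), (row=6, col=7), (row=7, col=2), (row=8, col=3), (row=9, col=4), (row=9, col=6)
  Distance 4: (row=5, col=3), (row=5, col=7), (row=7, col=1), (row=8, col=2), (row=9, col=3)
  Distance 5: (row=4, col=7), (row=5, col=2), (row=7, col=0), (row=8, col=1)
  Distance 6: (row=4, col=2), (row=5, col=1), (row=6, col=0), (row=8, col=0), (row=9, col=1)
  Distance 7: (row=3, col=2), (row=4, col=1), (row=5, col=0), (row=9, col=0)
Total reachable: 37 (grid has 62 open cells total)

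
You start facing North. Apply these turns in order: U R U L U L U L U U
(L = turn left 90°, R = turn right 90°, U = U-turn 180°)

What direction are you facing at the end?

Answer: Final heading: South

Derivation:
Start: North
  U (U-turn (180°)) -> South
  R (right (90° clockwise)) -> West
  U (U-turn (180°)) -> East
  L (left (90° counter-clockwise)) -> North
  U (U-turn (180°)) -> South
  L (left (90° counter-clockwise)) -> East
  U (U-turn (180°)) -> West
  L (left (90° counter-clockwise)) -> South
  U (U-turn (180°)) -> North
  U (U-turn (180°)) -> South
Final: South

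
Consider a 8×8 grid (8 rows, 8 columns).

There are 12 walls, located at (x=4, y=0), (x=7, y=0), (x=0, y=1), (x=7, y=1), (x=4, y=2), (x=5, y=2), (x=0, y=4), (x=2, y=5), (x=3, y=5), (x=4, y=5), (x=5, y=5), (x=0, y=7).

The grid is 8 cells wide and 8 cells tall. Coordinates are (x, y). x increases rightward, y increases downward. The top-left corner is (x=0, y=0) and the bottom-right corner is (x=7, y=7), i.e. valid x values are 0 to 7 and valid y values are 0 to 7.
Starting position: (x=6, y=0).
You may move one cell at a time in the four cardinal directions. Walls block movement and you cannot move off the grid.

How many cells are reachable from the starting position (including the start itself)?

BFS flood-fill from (x=6, y=0):
  Distance 0: (x=6, y=0)
  Distance 1: (x=5, y=0), (x=6, y=1)
  Distance 2: (x=5, y=1), (x=6, y=2)
  Distance 3: (x=4, y=1), (x=7, y=2), (x=6, y=3)
  Distance 4: (x=3, y=1), (x=5, y=3), (x=7, y=3), (x=6, y=4)
  Distance 5: (x=3, y=0), (x=2, y=1), (x=3, y=2), (x=4, y=3), (x=5, y=4), (x=7, y=4), (x=6, y=5)
  Distance 6: (x=2, y=0), (x=1, y=1), (x=2, y=2), (x=3, y=3), (x=4, y=4), (x=7, y=5), (x=6, y=6)
  Distance 7: (x=1, y=0), (x=1, y=2), (x=2, y=3), (x=3, y=4), (x=5, y=6), (x=7, y=6), (x=6, y=7)
  Distance 8: (x=0, y=0), (x=0, y=2), (x=1, y=3), (x=2, y=4), (x=4, y=6), (x=5, y=7), (x=7, y=7)
  Distance 9: (x=0, y=3), (x=1, y=4), (x=3, y=6), (x=4, y=7)
  Distance 10: (x=1, y=5), (x=2, y=6), (x=3, y=7)
  Distance 11: (x=0, y=5), (x=1, y=6), (x=2, y=7)
  Distance 12: (x=0, y=6), (x=1, y=7)
Total reachable: 52 (grid has 52 open cells total)

Answer: Reachable cells: 52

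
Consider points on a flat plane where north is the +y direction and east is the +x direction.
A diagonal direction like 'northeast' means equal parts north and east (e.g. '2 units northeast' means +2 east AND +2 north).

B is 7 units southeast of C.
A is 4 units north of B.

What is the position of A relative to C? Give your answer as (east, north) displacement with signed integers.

Answer: A is at (east=7, north=-3) relative to C.

Derivation:
Place C at the origin (east=0, north=0).
  B is 7 units southeast of C: delta (east=+7, north=-7); B at (east=7, north=-7).
  A is 4 units north of B: delta (east=+0, north=+4); A at (east=7, north=-3).
Therefore A relative to C: (east=7, north=-3).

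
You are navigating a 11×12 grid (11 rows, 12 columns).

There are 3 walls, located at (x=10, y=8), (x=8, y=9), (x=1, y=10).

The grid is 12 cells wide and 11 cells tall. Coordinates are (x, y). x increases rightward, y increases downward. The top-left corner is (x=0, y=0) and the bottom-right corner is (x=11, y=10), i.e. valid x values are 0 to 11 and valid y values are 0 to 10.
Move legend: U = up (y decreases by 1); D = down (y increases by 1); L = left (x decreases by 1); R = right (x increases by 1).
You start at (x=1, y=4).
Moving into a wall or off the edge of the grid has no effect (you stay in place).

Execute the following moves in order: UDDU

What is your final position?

Answer: Final position: (x=1, y=4)

Derivation:
Start: (x=1, y=4)
  U (up): (x=1, y=4) -> (x=1, y=3)
  D (down): (x=1, y=3) -> (x=1, y=4)
  D (down): (x=1, y=4) -> (x=1, y=5)
  U (up): (x=1, y=5) -> (x=1, y=4)
Final: (x=1, y=4)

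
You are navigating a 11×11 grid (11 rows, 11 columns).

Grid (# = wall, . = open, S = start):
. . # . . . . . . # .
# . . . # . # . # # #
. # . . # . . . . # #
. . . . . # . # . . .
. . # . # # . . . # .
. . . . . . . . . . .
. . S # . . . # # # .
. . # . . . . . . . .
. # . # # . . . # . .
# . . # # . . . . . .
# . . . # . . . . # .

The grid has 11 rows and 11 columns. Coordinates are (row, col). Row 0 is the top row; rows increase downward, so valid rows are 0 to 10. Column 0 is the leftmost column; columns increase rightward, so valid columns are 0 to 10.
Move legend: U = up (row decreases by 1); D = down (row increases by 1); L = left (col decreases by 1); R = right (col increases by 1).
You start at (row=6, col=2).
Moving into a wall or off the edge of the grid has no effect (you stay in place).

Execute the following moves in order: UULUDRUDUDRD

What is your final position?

Start: (row=6, col=2)
  U (up): (row=6, col=2) -> (row=5, col=2)
  U (up): blocked, stay at (row=5, col=2)
  L (left): (row=5, col=2) -> (row=5, col=1)
  U (up): (row=5, col=1) -> (row=4, col=1)
  D (down): (row=4, col=1) -> (row=5, col=1)
  R (right): (row=5, col=1) -> (row=5, col=2)
  U (up): blocked, stay at (row=5, col=2)
  D (down): (row=5, col=2) -> (row=6, col=2)
  U (up): (row=6, col=2) -> (row=5, col=2)
  D (down): (row=5, col=2) -> (row=6, col=2)
  R (right): blocked, stay at (row=6, col=2)
  D (down): blocked, stay at (row=6, col=2)
Final: (row=6, col=2)

Answer: Final position: (row=6, col=2)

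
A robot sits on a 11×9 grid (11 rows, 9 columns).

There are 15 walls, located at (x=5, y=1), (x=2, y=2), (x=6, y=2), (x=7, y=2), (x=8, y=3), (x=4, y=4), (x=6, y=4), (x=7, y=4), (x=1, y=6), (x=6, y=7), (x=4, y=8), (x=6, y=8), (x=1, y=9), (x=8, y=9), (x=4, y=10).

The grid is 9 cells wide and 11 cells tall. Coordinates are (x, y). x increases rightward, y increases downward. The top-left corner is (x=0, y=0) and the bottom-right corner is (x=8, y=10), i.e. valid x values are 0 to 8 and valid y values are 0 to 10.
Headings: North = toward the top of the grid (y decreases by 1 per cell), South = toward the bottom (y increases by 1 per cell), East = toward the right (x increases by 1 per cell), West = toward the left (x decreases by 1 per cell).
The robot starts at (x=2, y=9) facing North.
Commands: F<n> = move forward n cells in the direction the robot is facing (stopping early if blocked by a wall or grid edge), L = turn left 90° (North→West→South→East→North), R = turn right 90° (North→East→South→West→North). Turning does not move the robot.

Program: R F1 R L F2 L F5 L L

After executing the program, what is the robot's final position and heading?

Answer: Final position: (x=5, y=4), facing South

Derivation:
Start: (x=2, y=9), facing North
  R: turn right, now facing East
  F1: move forward 1, now at (x=3, y=9)
  R: turn right, now facing South
  L: turn left, now facing East
  F2: move forward 2, now at (x=5, y=9)
  L: turn left, now facing North
  F5: move forward 5, now at (x=5, y=4)
  L: turn left, now facing West
  L: turn left, now facing South
Final: (x=5, y=4), facing South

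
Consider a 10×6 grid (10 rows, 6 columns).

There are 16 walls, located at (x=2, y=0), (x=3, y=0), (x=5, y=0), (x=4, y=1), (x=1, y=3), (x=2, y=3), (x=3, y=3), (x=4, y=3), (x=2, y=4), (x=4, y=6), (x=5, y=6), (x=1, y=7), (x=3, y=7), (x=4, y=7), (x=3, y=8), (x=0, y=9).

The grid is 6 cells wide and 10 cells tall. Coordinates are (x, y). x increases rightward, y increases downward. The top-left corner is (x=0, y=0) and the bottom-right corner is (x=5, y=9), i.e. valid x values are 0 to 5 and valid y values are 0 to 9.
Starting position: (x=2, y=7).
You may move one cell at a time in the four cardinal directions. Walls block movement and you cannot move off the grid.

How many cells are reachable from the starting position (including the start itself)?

BFS flood-fill from (x=2, y=7):
  Distance 0: (x=2, y=7)
  Distance 1: (x=2, y=6), (x=2, y=8)
  Distance 2: (x=2, y=5), (x=1, y=6), (x=3, y=6), (x=1, y=8), (x=2, y=9)
  Distance 3: (x=1, y=5), (x=3, y=5), (x=0, y=6), (x=0, y=8), (x=1, y=9), (x=3, y=9)
  Distance 4: (x=1, y=4), (x=3, y=4), (x=0, y=5), (x=4, y=5), (x=0, y=7), (x=4, y=9)
  Distance 5: (x=0, y=4), (x=4, y=4), (x=5, y=5), (x=4, y=8), (x=5, y=9)
  Distance 6: (x=0, y=3), (x=5, y=4), (x=5, y=8)
  Distance 7: (x=0, y=2), (x=5, y=3), (x=5, y=7)
  Distance 8: (x=0, y=1), (x=1, y=2), (x=5, y=2)
  Distance 9: (x=0, y=0), (x=1, y=1), (x=5, y=1), (x=2, y=2), (x=4, y=2)
  Distance 10: (x=1, y=0), (x=2, y=1), (x=3, y=2)
  Distance 11: (x=3, y=1)
Total reachable: 43 (grid has 44 open cells total)

Answer: Reachable cells: 43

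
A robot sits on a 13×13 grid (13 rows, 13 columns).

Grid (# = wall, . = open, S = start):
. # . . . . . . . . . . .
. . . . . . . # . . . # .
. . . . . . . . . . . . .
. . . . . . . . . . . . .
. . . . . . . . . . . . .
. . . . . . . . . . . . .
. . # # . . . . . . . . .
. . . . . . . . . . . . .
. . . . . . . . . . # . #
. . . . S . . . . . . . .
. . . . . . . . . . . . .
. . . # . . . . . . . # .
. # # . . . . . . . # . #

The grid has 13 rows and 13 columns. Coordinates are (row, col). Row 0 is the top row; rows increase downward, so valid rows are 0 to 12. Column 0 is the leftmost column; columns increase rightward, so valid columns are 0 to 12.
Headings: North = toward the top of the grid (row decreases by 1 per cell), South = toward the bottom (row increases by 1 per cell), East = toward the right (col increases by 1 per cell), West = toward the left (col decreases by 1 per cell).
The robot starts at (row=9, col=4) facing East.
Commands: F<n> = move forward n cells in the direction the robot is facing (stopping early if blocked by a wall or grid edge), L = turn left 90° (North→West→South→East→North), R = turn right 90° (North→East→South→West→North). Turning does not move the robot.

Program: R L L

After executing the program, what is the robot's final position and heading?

Answer: Final position: (row=9, col=4), facing North

Derivation:
Start: (row=9, col=4), facing East
  R: turn right, now facing South
  L: turn left, now facing East
  L: turn left, now facing North
Final: (row=9, col=4), facing North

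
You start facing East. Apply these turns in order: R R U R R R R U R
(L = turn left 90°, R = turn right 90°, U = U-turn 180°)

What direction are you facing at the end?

Start: East
  R (right (90° clockwise)) -> South
  R (right (90° clockwise)) -> West
  U (U-turn (180°)) -> East
  R (right (90° clockwise)) -> South
  R (right (90° clockwise)) -> West
  R (right (90° clockwise)) -> North
  R (right (90° clockwise)) -> East
  U (U-turn (180°)) -> West
  R (right (90° clockwise)) -> North
Final: North

Answer: Final heading: North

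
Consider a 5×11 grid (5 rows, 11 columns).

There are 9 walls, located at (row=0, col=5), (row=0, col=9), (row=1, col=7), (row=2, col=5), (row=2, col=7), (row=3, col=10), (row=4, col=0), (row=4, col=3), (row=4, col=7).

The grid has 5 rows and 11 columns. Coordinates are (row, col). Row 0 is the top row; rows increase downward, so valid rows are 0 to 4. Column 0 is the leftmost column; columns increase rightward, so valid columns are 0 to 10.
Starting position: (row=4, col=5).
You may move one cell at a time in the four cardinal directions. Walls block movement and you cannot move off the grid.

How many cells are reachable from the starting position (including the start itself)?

BFS flood-fill from (row=4, col=5):
  Distance 0: (row=4, col=5)
  Distance 1: (row=3, col=5), (row=4, col=4), (row=4, col=6)
  Distance 2: (row=3, col=4), (row=3, col=6)
  Distance 3: (row=2, col=4), (row=2, col=6), (row=3, col=3), (row=3, col=7)
  Distance 4: (row=1, col=4), (row=1, col=6), (row=2, col=3), (row=3, col=2), (row=3, col=8)
  Distance 5: (row=0, col=4), (row=0, col=6), (row=1, col=3), (row=1, col=5), (row=2, col=2), (row=2, col=8), (row=3, col=1), (row=3, col=9), (row=4, col=2), (row=4, col=8)
  Distance 6: (row=0, col=3), (row=0, col=7), (row=1, col=2), (row=1, col=8), (row=2, col=1), (row=2, col=9), (row=3, col=0), (row=4, col=1), (row=4, col=9)
  Distance 7: (row=0, col=2), (row=0, col=8), (row=1, col=1), (row=1, col=9), (row=2, col=0), (row=2, col=10), (row=4, col=10)
  Distance 8: (row=0, col=1), (row=1, col=0), (row=1, col=10)
  Distance 9: (row=0, col=0), (row=0, col=10)
Total reachable: 46 (grid has 46 open cells total)

Answer: Reachable cells: 46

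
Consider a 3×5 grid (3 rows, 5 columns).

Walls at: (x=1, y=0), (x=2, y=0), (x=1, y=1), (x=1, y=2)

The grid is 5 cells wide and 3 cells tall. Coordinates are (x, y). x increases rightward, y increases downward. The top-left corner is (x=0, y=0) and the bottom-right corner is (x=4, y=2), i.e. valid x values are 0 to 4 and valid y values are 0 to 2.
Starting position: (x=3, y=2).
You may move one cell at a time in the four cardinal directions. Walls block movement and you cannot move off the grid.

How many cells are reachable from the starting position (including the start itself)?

BFS flood-fill from (x=3, y=2):
  Distance 0: (x=3, y=2)
  Distance 1: (x=3, y=1), (x=2, y=2), (x=4, y=2)
  Distance 2: (x=3, y=0), (x=2, y=1), (x=4, y=1)
  Distance 3: (x=4, y=0)
Total reachable: 8 (grid has 11 open cells total)

Answer: Reachable cells: 8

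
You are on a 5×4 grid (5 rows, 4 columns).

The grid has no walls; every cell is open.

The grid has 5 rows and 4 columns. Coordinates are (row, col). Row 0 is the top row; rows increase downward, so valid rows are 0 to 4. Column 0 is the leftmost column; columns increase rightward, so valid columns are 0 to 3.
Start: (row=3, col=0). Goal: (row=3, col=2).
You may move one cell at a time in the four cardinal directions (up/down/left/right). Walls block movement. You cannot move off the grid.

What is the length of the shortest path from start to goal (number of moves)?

BFS from (row=3, col=0) until reaching (row=3, col=2):
  Distance 0: (row=3, col=0)
  Distance 1: (row=2, col=0), (row=3, col=1), (row=4, col=0)
  Distance 2: (row=1, col=0), (row=2, col=1), (row=3, col=2), (row=4, col=1)  <- goal reached here
One shortest path (2 moves): (row=3, col=0) -> (row=3, col=1) -> (row=3, col=2)

Answer: Shortest path length: 2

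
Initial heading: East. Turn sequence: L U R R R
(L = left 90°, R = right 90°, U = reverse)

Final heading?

Answer: Final heading: East

Derivation:
Start: East
  L (left (90° counter-clockwise)) -> North
  U (U-turn (180°)) -> South
  R (right (90° clockwise)) -> West
  R (right (90° clockwise)) -> North
  R (right (90° clockwise)) -> East
Final: East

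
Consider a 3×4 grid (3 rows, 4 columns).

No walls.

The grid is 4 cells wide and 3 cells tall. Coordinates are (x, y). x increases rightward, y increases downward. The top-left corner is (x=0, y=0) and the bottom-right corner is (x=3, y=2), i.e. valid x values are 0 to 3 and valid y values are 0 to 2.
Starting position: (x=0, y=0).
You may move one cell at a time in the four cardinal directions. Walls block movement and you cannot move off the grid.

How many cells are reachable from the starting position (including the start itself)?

BFS flood-fill from (x=0, y=0):
  Distance 0: (x=0, y=0)
  Distance 1: (x=1, y=0), (x=0, y=1)
  Distance 2: (x=2, y=0), (x=1, y=1), (x=0, y=2)
  Distance 3: (x=3, y=0), (x=2, y=1), (x=1, y=2)
  Distance 4: (x=3, y=1), (x=2, y=2)
  Distance 5: (x=3, y=2)
Total reachable: 12 (grid has 12 open cells total)

Answer: Reachable cells: 12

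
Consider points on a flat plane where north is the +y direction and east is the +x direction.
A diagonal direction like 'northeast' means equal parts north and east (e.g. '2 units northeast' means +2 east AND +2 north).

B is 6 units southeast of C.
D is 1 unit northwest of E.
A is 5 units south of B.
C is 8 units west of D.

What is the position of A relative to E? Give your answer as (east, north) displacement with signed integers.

Place E at the origin (east=0, north=0).
  D is 1 unit northwest of E: delta (east=-1, north=+1); D at (east=-1, north=1).
  C is 8 units west of D: delta (east=-8, north=+0); C at (east=-9, north=1).
  B is 6 units southeast of C: delta (east=+6, north=-6); B at (east=-3, north=-5).
  A is 5 units south of B: delta (east=+0, north=-5); A at (east=-3, north=-10).
Therefore A relative to E: (east=-3, north=-10).

Answer: A is at (east=-3, north=-10) relative to E.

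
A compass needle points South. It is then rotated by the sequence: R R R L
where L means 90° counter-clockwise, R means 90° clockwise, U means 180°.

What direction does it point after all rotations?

Start: South
  R (right (90° clockwise)) -> West
  R (right (90° clockwise)) -> North
  R (right (90° clockwise)) -> East
  L (left (90° counter-clockwise)) -> North
Final: North

Answer: Final heading: North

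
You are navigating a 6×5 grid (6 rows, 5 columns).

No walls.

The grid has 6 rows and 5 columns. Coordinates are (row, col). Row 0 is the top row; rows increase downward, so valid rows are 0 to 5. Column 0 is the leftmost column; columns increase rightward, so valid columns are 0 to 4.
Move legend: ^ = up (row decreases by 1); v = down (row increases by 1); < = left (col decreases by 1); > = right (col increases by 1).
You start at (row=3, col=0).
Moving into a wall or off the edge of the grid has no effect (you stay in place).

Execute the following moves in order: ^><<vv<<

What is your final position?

Start: (row=3, col=0)
  ^ (up): (row=3, col=0) -> (row=2, col=0)
  > (right): (row=2, col=0) -> (row=2, col=1)
  < (left): (row=2, col=1) -> (row=2, col=0)
  < (left): blocked, stay at (row=2, col=0)
  v (down): (row=2, col=0) -> (row=3, col=0)
  v (down): (row=3, col=0) -> (row=4, col=0)
  < (left): blocked, stay at (row=4, col=0)
  < (left): blocked, stay at (row=4, col=0)
Final: (row=4, col=0)

Answer: Final position: (row=4, col=0)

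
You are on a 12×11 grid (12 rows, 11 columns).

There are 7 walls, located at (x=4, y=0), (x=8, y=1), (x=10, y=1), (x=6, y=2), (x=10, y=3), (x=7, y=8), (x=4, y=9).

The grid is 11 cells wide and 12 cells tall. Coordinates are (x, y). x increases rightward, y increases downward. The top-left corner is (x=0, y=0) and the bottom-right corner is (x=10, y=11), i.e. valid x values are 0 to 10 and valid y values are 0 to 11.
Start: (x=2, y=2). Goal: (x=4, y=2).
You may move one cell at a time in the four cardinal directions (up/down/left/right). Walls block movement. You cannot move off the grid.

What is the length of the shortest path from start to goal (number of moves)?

BFS from (x=2, y=2) until reaching (x=4, y=2):
  Distance 0: (x=2, y=2)
  Distance 1: (x=2, y=1), (x=1, y=2), (x=3, y=2), (x=2, y=3)
  Distance 2: (x=2, y=0), (x=1, y=1), (x=3, y=1), (x=0, y=2), (x=4, y=2), (x=1, y=3), (x=3, y=3), (x=2, y=4)  <- goal reached here
One shortest path (2 moves): (x=2, y=2) -> (x=3, y=2) -> (x=4, y=2)

Answer: Shortest path length: 2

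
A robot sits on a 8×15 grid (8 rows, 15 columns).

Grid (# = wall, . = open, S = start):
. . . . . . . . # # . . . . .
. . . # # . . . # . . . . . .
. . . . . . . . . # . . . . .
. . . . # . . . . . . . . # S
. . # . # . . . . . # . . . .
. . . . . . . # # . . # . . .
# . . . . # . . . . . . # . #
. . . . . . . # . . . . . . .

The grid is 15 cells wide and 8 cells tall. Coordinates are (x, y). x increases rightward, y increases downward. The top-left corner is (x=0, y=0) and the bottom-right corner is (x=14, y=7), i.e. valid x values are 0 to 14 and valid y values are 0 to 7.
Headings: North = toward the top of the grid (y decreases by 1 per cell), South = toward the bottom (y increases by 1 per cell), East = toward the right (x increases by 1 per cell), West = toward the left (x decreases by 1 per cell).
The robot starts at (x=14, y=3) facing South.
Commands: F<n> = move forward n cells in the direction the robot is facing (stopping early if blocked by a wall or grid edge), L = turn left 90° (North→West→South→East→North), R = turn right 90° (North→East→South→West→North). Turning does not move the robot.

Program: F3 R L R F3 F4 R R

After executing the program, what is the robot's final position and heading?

Start: (x=14, y=3), facing South
  F3: move forward 2/3 (blocked), now at (x=14, y=5)
  R: turn right, now facing West
  L: turn left, now facing South
  R: turn right, now facing West
  F3: move forward 2/3 (blocked), now at (x=12, y=5)
  F4: move forward 0/4 (blocked), now at (x=12, y=5)
  R: turn right, now facing North
  R: turn right, now facing East
Final: (x=12, y=5), facing East

Answer: Final position: (x=12, y=5), facing East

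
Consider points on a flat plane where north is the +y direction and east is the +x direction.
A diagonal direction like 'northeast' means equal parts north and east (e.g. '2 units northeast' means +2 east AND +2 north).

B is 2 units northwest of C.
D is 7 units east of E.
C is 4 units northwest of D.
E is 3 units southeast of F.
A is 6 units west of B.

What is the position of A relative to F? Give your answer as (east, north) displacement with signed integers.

Place F at the origin (east=0, north=0).
  E is 3 units southeast of F: delta (east=+3, north=-3); E at (east=3, north=-3).
  D is 7 units east of E: delta (east=+7, north=+0); D at (east=10, north=-3).
  C is 4 units northwest of D: delta (east=-4, north=+4); C at (east=6, north=1).
  B is 2 units northwest of C: delta (east=-2, north=+2); B at (east=4, north=3).
  A is 6 units west of B: delta (east=-6, north=+0); A at (east=-2, north=3).
Therefore A relative to F: (east=-2, north=3).

Answer: A is at (east=-2, north=3) relative to F.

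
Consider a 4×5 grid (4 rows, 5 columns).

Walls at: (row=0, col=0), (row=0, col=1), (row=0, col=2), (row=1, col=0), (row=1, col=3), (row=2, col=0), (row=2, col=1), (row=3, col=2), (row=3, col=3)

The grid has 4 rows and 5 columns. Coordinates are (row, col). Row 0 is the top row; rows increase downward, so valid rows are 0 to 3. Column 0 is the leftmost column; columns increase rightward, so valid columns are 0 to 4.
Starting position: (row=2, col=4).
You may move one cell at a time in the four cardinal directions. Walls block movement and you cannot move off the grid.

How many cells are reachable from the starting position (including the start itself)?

BFS flood-fill from (row=2, col=4):
  Distance 0: (row=2, col=4)
  Distance 1: (row=1, col=4), (row=2, col=3), (row=3, col=4)
  Distance 2: (row=0, col=4), (row=2, col=2)
  Distance 3: (row=0, col=3), (row=1, col=2)
  Distance 4: (row=1, col=1)
Total reachable: 9 (grid has 11 open cells total)

Answer: Reachable cells: 9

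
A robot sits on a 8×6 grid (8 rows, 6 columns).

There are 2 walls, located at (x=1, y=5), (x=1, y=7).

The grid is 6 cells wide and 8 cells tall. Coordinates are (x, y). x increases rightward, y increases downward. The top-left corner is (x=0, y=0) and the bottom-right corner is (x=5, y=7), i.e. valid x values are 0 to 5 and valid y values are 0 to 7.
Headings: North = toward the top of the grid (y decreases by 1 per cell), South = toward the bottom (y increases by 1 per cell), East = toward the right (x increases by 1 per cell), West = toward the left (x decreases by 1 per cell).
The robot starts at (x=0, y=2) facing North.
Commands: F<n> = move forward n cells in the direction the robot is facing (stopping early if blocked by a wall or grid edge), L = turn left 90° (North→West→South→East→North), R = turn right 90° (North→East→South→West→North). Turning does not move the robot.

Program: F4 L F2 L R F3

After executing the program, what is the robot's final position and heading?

Answer: Final position: (x=0, y=0), facing West

Derivation:
Start: (x=0, y=2), facing North
  F4: move forward 2/4 (blocked), now at (x=0, y=0)
  L: turn left, now facing West
  F2: move forward 0/2 (blocked), now at (x=0, y=0)
  L: turn left, now facing South
  R: turn right, now facing West
  F3: move forward 0/3 (blocked), now at (x=0, y=0)
Final: (x=0, y=0), facing West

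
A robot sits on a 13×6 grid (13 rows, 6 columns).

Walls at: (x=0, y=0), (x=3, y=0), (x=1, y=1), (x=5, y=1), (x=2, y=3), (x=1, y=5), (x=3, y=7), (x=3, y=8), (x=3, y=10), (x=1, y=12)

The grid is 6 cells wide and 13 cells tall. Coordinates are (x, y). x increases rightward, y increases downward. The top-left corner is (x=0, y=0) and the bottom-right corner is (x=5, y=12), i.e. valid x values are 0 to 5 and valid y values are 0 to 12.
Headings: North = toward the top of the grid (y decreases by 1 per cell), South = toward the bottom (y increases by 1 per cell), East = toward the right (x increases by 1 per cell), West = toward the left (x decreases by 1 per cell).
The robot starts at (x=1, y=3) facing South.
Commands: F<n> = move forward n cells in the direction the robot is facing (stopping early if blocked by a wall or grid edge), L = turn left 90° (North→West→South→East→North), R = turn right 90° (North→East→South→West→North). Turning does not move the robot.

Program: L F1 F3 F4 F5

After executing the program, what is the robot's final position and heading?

Start: (x=1, y=3), facing South
  L: turn left, now facing East
  F1: move forward 0/1 (blocked), now at (x=1, y=3)
  F3: move forward 0/3 (blocked), now at (x=1, y=3)
  F4: move forward 0/4 (blocked), now at (x=1, y=3)
  F5: move forward 0/5 (blocked), now at (x=1, y=3)
Final: (x=1, y=3), facing East

Answer: Final position: (x=1, y=3), facing East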